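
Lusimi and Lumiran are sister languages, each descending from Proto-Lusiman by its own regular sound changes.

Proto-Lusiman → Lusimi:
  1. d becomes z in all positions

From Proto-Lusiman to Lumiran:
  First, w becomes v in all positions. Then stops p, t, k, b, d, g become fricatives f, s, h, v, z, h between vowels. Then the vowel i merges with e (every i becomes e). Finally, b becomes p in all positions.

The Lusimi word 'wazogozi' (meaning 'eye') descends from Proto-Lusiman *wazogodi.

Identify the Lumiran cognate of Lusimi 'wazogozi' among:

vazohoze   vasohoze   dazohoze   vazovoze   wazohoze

vazohoze

Lumiran: *wazogodi
  wazogodi → vazogodi   [unconditioned shift]
  vazogodi → vazohozi   [intervocalic lenition]
  vazohozi → vazohoze   [vowel merger]
  vazohoze (rule 4 does not apply)
  giving Lumiran vazohoze.
Among the options, 'vazohoze' alone shows every Lumiran change applied in order.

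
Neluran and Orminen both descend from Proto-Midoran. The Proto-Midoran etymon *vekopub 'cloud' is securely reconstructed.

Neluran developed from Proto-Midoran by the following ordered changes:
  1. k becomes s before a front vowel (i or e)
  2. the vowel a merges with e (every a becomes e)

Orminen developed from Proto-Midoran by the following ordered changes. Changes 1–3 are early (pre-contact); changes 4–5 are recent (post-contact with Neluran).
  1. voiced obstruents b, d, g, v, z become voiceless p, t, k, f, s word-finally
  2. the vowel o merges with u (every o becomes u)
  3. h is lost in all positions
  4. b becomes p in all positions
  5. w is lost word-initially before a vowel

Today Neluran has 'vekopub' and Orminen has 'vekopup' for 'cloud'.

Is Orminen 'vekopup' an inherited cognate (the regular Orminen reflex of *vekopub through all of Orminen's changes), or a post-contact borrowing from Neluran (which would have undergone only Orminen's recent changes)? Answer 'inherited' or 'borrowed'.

If inherited, *vekopub would pass through all of Orminen's changes:
Orminen: start from *vekopub.
  rule 1 (final devoicing): vekopub → vekopup
  rule 2 (vowel merger): vekopup → vekupup
  rule 3: no change — vekupup
  rule 4: no change — vekupup
  rule 5: no change — vekupup
  ⇒ Orminen vekupup
If borrowed from Neluran 'vekopub' after the early changes, it would undergo only the recent ones:
  rule 4 (unconditioned shift): vekopub → vekopup
  rule 5 (glide loss): no change (vekopup)
  ⇒ as a loan: vekopup
Orminen 'vekopup' matches the loan outcome 'vekopup', not the inherited 'vekupup' — it skipped the early Orminen changes, so it was borrowed from Neluran.

borrowed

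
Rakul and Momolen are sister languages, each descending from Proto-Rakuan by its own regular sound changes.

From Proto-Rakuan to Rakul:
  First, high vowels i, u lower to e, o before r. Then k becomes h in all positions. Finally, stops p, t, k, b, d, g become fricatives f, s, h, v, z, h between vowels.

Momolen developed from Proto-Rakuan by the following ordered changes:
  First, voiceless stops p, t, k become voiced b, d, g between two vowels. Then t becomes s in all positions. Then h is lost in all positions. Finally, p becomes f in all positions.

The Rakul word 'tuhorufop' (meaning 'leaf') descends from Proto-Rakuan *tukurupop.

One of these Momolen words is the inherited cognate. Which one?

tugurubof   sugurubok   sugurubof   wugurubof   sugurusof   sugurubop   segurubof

sugurubof

Momolen: *tukurupop
  tukurupop → tugurubop   [intervocalic voicing]
  tugurubop → sugurubop   [unconditioned shift]
  sugurubop (rule 3 does not apply)
  sugurubop → sugurubof   [unconditioned shift]
  giving Momolen sugurubof.
Among the options, 'sugurubof' alone shows every Momolen change applied in order.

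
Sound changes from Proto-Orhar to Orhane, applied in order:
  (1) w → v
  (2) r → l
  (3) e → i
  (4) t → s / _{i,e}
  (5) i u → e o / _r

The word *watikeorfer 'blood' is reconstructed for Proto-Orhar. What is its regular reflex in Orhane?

vasikiolfil

Orhane: start from *watikeorfer.
  rule 1 (unconditioned shift): watikeorfer → vatikeorfer
  rule 2 (unconditioned shift): vatikeorfer → vatikeolfel
  rule 3 (vowel merger): vatikeolfel → vatikiolfil
  rule 4 (palatalisation): vatikiolfil → vasikiolfil
  rule 5: no change — vasikiolfil
  ⇒ Orhane vasikiolfil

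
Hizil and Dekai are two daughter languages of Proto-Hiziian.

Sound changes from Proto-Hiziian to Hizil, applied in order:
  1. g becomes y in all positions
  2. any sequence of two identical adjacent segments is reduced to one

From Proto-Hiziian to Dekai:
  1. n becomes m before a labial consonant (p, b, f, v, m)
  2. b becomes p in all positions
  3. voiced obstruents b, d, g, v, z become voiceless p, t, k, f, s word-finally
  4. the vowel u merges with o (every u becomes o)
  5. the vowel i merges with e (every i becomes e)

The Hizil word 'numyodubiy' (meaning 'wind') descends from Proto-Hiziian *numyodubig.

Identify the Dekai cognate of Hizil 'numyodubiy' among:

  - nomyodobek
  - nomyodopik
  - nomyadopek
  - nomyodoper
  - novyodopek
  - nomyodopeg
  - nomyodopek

nomyodopek

Dekai: *numyodubig > numyodupig > numyodupik > nomyodopik > nomyodopek  (by unconditioned shift, final devoicing, vowel merger, vowel merger)
Among the options, 'nomyodopek' alone shows every Dekai change applied in order.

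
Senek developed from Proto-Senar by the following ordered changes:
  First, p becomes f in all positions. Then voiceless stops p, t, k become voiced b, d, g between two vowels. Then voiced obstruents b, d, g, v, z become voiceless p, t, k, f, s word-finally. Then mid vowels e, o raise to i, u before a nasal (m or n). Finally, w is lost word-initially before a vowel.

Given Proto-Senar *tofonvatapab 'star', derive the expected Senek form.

tofunvadafap

Senek: *tofonvatapab > tofonvatafab > tofonvadafab > tofonvadafap > tofunvadafap  (by unconditioned shift, intervocalic voicing, final devoicing, pre-nasal raising)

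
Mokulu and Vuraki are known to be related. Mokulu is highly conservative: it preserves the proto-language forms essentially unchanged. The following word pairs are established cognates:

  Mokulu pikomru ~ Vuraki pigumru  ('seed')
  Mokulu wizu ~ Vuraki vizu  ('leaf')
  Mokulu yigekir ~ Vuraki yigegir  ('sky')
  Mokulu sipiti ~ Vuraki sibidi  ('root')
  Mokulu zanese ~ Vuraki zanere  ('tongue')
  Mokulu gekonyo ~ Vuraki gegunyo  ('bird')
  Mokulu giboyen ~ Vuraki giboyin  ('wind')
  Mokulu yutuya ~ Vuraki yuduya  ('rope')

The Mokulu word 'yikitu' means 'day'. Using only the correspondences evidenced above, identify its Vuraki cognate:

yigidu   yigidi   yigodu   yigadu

yigidu

yigekir ~ yigegir — Mokulu k corresponds to Vuraki g between vowels (before a front vowel).
yutuya ~ yuduya — Mokulu t corresponds to Vuraki d between vowels (before a back vowel).
Applying these to Mokulu 'yikitu':
  yikitu → yigitu   (k→g between vowels (before a front vowel))
  yigitu → yigidu   (t→d between vowels (before a back vowel))
So the Vuraki cognate is 'yigidu'.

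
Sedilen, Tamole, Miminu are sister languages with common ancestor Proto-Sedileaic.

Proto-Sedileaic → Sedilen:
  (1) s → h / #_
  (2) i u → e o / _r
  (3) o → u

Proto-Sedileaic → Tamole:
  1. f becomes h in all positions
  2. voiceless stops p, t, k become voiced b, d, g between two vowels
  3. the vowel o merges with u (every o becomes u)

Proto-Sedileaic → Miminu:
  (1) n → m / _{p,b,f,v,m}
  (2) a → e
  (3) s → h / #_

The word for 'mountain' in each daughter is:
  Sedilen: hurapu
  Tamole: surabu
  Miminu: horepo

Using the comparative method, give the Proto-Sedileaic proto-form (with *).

Position 4: Sedilen has a, Tamole has a, Miminu has e. Sedilen preserves a here (none of its changes turn any other segment into a), so the proto-segment is *a.
Position 2: Sedilen has u, Tamole has u, Miminu has o. Miminu preserves o here (none of its changes turn any other segment into o), so the proto-segment is *o.
Position 1: Sedilen has h, Tamole has s, Miminu has h. Tamole preserves s here (none of its changes turn any other segment into s), so the proto-segment is *s.
This points to *sorapo. Verify forward in each daughter:
Sedilen: *sorapo > horapo > hurapu  (by debuccalisation, vowel merger)
Tamole: *sorapo > sorabo > surabu  (by intervocalic voicing, vowel merger)
Miminu: *sorapo > sorepo > horepo  (by vowel merger, debuccalisation)
No other proto-form is consistent with every reflex, so the reconstruction is *sorapo.

*sorapo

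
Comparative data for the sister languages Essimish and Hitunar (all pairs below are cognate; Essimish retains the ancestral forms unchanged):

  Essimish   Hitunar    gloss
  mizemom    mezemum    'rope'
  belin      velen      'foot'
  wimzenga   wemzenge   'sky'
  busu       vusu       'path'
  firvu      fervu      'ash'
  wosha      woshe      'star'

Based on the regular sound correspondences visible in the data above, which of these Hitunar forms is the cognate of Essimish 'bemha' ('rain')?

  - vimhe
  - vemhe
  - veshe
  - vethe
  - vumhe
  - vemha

belin ~ velen — Essimish b corresponds to Hitunar v word-initially before a front vowel.
wimzenga ~ wemzenge, wosha ~ woshe — Essimish a corresponds to Hitunar e word-finally.
Applying these to Essimish 'bemha':
  bemha → vemha   (b→v word-initially before a front vowel)
  vemha → vemhe   (a→e word-finally)
So the Hitunar cognate is 'vemhe'.

vemhe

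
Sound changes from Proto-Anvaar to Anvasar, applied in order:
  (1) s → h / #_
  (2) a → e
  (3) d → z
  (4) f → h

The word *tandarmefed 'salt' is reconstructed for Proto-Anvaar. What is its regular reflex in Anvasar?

tenzermehez

Anvasar: start from *tandarmefed.
  rule 1: no change — tandarmefed
  rule 2 (vowel merger): tandarmefed → tendermefed
  rule 3 (unconditioned shift): tendermefed → tenzermefez
  rule 4 (unconditioned shift): tenzermefez → tenzermehez
  ⇒ Anvasar tenzermehez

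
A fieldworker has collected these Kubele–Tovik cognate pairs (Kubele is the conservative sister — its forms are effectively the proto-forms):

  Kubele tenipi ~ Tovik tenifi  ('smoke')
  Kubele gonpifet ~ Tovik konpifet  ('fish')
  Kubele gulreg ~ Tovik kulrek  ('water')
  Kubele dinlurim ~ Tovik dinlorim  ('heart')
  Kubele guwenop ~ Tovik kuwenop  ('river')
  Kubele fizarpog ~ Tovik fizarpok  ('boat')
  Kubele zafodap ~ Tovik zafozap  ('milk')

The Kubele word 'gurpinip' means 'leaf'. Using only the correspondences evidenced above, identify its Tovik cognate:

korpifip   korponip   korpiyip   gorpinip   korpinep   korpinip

gulreg ~ kulrek, guwenop ~ kuwenop — Kubele g corresponds to Tovik k word-initially before a back vowel.
dinlurim ~ dinlorim — Kubele u corresponds to Tovik o after a consonant, before r.
Applying these to Kubele 'gurpinip':
  gurpinip → kurpinip   (g→k word-initially before a back vowel)
  kurpinip → korpinip   (u→o after a consonant, before r)
So the Tovik cognate is 'korpinip'.

korpinip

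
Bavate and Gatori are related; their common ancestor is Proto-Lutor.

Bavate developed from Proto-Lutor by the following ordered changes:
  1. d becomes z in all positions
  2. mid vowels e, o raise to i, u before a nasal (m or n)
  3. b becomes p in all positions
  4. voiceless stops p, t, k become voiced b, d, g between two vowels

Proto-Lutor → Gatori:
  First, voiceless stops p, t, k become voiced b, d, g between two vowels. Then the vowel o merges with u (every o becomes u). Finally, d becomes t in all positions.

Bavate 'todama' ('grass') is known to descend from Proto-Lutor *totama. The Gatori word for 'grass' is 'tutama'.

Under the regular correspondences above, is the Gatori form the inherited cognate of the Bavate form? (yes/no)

yes

Derive the expected Gatori reflex of *totama:
Gatori: *totama > todama > tudama > tutama  (by intervocalic voicing, vowel merger, unconditioned shift)
Gatori 'tutama' matches the regular reflex exactly, so the pair is cognate.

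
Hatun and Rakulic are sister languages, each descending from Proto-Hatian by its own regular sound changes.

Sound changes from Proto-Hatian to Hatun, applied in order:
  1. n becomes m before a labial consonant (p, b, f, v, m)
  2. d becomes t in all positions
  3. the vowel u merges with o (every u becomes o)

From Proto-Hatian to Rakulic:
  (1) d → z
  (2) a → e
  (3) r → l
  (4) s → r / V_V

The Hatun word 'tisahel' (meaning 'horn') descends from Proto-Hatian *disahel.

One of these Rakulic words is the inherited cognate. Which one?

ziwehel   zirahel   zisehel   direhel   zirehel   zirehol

zirehel

Rakulic: *disahel > zisahel > zisehel > zirehel  (by unconditioned shift, vowel merger, rhotacism)
Only 'zirehel' matches the regular Rakulic development of *disahel.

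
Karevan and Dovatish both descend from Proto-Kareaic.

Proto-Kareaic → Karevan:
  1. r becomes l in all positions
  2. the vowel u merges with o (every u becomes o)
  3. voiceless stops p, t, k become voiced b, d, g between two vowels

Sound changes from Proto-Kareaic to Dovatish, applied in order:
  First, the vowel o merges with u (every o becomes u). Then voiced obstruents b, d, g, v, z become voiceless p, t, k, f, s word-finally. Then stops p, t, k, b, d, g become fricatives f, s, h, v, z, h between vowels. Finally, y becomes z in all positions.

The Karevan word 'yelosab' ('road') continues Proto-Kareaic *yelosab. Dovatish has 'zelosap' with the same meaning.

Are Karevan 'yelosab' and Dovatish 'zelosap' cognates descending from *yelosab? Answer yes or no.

no

Derive the expected Dovatish reflex of *yelosab:
Dovatish: start from *yelosab.
  rule 1 (vowel merger): yelosab → yelusab
  rule 2 (final devoicing): yelusab → yelusap
  rule 3: no change — yelusap
  rule 4 (unconditioned shift): yelusap → zelusap
  ⇒ Dovatish zelusap
The regular Dovatish reflex would be 'zelusap', but the attested form is 'zelosap'. The correspondence is irregular, so they are not cognates (the Dovatish form has a different source).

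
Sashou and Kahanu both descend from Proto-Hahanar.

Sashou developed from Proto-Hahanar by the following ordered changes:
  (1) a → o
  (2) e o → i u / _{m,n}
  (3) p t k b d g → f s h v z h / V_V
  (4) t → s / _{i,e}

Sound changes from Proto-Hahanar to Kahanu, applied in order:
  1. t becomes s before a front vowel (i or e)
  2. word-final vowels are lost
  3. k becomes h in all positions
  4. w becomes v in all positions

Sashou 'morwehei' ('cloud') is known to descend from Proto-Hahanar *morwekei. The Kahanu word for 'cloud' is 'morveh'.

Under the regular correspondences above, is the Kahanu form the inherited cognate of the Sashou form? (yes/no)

Derive the expected Kahanu reflex of *morwekei:
Kahanu: start from *morwekei.
  rule 1: no change — morwekei
  rule 2 (apocope): morwekei → morweke
  rule 3 (unconditioned shift): morweke → morwehe
  rule 4 (unconditioned shift): morwehe → morvehe
  ⇒ Kahanu morvehe
The regular Kahanu reflex would be 'morvehe', but the attested form is 'morveh'. The correspondence is irregular, so they are not cognates (the Kahanu form has a different source).

no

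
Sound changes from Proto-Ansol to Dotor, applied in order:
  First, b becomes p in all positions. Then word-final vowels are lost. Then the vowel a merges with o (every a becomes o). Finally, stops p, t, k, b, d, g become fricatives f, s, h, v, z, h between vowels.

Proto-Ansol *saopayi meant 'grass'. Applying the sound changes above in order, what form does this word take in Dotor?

soofoy

Dotor: *saopayi > saopay > soopoy > soofoy  (by apocope, vowel merger, intervocalic lenition)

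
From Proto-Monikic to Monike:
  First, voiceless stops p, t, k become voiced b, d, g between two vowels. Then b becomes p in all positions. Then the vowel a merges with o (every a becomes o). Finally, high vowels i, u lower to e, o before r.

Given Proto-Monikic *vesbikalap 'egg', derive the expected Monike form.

vespigolop

Monike: start from *vesbikalap.
  rule 1 (intervocalic voicing): vesbikalap → vesbigalap
  rule 2 (unconditioned shift): vesbigalap → vespigalap
  rule 3 (vowel merger): vespigalap → vespigolop
  rule 4: no change — vespigolop
  ⇒ Monike vespigolop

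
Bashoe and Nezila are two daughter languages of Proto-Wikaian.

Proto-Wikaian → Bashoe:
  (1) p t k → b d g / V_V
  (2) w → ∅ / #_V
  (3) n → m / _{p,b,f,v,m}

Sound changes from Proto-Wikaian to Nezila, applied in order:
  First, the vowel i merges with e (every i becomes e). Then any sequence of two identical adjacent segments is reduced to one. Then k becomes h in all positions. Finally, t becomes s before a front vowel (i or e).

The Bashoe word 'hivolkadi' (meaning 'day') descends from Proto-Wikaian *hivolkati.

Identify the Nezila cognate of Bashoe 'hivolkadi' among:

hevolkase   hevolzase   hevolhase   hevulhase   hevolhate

Nezila: *hivolkati
  hivolkati → hevolkate   [vowel merger]
  hevolkate (rule 2 does not apply)
  hevolkate → hevolhate   [unconditioned shift]
  hevolhate → hevolhase   [palatalisation]
  giving Nezila hevolhase.
The other candidates each miss or misapply at least one Nezila change.

hevolhase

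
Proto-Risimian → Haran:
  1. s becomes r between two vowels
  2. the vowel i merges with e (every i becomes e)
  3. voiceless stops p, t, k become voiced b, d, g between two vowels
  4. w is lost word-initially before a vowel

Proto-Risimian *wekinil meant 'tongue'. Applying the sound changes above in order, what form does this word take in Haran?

egenel

Haran: *wekinil
  wekinil (rule 1 does not apply)
  wekinil → wekenel   [vowel merger]
  wekenel → wegenel   [intervocalic voicing]
  wegenel → egenel   [glide loss]
  giving Haran egenel.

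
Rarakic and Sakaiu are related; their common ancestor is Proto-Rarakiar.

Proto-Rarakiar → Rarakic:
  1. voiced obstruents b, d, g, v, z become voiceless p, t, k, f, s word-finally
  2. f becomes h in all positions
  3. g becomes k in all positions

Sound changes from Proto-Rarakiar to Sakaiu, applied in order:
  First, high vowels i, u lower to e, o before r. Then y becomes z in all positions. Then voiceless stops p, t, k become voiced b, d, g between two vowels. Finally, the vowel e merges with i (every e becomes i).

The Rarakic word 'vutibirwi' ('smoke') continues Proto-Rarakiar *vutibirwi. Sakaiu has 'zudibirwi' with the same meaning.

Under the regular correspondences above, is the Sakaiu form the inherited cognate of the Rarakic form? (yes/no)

no

Derive the expected Sakaiu reflex of *vutibirwi:
Sakaiu: start from *vutibirwi.
  rule 1 (pre-rhotic lowering): vutibirwi → vutiberwi
  rule 2: no change — vutiberwi
  rule 3 (intervocalic voicing): vutiberwi → vudiberwi
  rule 4 (vowel merger): vudiberwi → vudibirwi
  ⇒ Sakaiu vudibirwi
The regular Sakaiu reflex would be 'vudibirwi', but the attested form is 'zudibirwi'. The correspondence is irregular, so they are not cognates (the Sakaiu form has a different source).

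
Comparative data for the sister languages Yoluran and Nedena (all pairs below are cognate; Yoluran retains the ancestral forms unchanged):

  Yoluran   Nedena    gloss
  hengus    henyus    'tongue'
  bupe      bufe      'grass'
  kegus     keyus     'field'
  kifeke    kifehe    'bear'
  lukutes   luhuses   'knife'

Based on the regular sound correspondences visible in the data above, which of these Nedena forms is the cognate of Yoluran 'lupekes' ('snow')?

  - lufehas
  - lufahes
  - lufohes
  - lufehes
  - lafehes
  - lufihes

bupe ~ bufe — Yoluran p corresponds to Nedena f between vowels (before a front vowel).
kifeke ~ kifehe — Yoluran k corresponds to Nedena h between vowels (before a front vowel).
Applying these to Yoluran 'lupekes':
  lupekes → lufekes   (p→f between vowels (before a front vowel))
  lufekes → lufehes   (k→h between vowels (before a front vowel))
So the Nedena cognate is 'lufehes'.

lufehes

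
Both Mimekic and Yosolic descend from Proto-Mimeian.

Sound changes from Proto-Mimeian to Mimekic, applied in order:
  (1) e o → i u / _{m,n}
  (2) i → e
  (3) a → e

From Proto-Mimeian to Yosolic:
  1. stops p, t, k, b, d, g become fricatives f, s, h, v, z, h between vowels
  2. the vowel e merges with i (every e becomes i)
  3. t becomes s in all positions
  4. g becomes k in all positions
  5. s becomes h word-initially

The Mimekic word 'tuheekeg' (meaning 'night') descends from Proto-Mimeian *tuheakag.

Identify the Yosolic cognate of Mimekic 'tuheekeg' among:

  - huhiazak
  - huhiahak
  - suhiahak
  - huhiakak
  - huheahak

huhiahak

Yosolic: start from *tuheakag.
  rule 1 (intervocalic lenition): tuheakag → tuheahag
  rule 2 (vowel merger): tuheahag → tuhiahag
  rule 3 (unconditioned shift): tuhiahag → suhiahag
  rule 4 (unconditioned shift): suhiahag → suhiahak
  rule 5 (debuccalisation): suhiahak → huhiahak
  ⇒ Yosolic huhiahak
The other candidates each miss or misapply at least one Yosolic change.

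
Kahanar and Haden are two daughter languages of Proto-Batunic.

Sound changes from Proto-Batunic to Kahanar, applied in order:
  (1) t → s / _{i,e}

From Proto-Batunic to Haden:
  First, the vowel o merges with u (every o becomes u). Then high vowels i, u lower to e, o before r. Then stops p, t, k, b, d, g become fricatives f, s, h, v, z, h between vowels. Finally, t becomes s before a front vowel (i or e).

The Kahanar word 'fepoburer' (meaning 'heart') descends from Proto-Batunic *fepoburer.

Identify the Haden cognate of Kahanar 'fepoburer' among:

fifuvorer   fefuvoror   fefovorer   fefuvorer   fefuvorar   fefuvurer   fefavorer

fefuvorer

Haden: start from *fepoburer.
  rule 1 (vowel merger): fepoburer → fepuburer
  rule 2 (pre-rhotic lowering): fepuburer → fepuborer
  rule 3 (intervocalic lenition): fepuborer → fefuvorer
  rule 4: no change — fefuvorer
  ⇒ Haden fefuvorer
Among the options, 'fefuvorer' alone shows every Haden change applied in order.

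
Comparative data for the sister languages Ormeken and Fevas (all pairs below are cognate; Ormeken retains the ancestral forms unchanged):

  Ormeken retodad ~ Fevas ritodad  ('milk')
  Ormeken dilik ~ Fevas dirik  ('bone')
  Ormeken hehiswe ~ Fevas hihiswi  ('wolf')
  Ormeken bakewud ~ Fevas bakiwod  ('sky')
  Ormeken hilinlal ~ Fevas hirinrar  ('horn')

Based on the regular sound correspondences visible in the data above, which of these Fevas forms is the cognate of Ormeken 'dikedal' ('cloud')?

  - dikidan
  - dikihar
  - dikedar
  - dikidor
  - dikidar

dikidar

retodad ~ ritodad, hehiswe ~ hihiswi — Ormeken e corresponds to Fevas i after a consonant, before a consonant other than r, m, n, p, b, f, v.
hilinlal ~ hirinrar — Ormeken l corresponds to Fevas r word-finally.
Applying these to Ormeken 'dikedal':
  dikedal → dikidal   (e→i after a consonant, before a consonant other than r, m, n, p, b, f, v)
  dikidal → dikidar   (l→r word-finally)
So the Fevas cognate is 'dikidar'.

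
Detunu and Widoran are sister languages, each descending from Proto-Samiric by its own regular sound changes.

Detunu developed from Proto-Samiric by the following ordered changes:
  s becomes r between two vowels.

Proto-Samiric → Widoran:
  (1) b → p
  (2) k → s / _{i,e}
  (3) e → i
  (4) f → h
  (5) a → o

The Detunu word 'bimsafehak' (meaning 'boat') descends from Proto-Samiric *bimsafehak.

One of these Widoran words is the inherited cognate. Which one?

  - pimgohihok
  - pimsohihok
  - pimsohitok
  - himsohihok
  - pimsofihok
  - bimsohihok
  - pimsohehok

Widoran: *bimsafehak
  bimsafehak → pimsafehak   [unconditioned shift]
  pimsafehak (rule 2 does not apply)
  pimsafehak → pimsafihak   [vowel merger]
  pimsafihak → pimsahihak   [unconditioned shift]
  pimsahihak → pimsohihok   [vowel merger]
  giving Widoran pimsohihok.
Only 'pimsohihok' matches the regular Widoran development of *bimsafehak.

pimsohihok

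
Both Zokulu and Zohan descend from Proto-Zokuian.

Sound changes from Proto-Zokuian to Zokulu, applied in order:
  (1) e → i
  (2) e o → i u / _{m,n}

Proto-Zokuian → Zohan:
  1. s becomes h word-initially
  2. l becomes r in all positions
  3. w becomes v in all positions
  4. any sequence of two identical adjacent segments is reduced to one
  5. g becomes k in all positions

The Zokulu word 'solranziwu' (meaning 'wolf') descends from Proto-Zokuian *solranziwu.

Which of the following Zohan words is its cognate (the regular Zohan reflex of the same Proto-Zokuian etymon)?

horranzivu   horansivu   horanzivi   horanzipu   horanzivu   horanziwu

Zohan: *solranziwu > holranziwu > horranziwu > horranzivu > horanzivu  (by debuccalisation, unconditioned shift, unconditioned shift, degemination)
The other candidates each miss or misapply at least one Zohan change.

horanzivu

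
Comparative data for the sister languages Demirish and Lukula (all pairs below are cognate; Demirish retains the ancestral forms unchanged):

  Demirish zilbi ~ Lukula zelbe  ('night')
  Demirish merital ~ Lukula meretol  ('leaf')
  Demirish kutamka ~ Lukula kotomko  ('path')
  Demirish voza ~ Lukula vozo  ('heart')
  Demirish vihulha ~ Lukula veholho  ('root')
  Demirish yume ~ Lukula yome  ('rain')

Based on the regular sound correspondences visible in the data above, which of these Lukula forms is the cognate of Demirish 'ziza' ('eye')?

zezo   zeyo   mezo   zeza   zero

zilbi ~ zelbe, merital ~ meretol — Demirish i corresponds to Lukula e after a consonant, before a consonant other than r, m, n, p, b, f, v.
kutamka ~ kotomko, voza ~ vozo — Demirish a corresponds to Lukula o word-finally.
Applying these to Demirish 'ziza':
  ziza → zeza   (i→e after a consonant, before a consonant other than r, m, n, p, b, f, v)
  zeza → zezo   (a→o word-finally)
So the Lukula cognate is 'zezo'.

zezo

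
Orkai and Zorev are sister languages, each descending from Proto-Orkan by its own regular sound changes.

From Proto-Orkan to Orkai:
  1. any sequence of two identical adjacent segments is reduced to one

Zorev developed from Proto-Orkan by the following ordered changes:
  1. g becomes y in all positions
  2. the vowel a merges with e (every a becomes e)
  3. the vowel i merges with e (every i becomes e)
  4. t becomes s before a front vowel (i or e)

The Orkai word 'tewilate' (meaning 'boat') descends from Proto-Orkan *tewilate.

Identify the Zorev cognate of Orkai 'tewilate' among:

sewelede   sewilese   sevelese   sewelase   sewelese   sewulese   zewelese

sewelese

Zorev: start from *tewilate.
  rule 1: no change — tewilate
  rule 2 (vowel merger): tewilate → tewilete
  rule 3 (vowel merger): tewilete → tewelete
  rule 4 (palatalisation): tewelete → sewelese
  ⇒ Zorev sewelese
The other candidates each miss or misapply at least one Zorev change.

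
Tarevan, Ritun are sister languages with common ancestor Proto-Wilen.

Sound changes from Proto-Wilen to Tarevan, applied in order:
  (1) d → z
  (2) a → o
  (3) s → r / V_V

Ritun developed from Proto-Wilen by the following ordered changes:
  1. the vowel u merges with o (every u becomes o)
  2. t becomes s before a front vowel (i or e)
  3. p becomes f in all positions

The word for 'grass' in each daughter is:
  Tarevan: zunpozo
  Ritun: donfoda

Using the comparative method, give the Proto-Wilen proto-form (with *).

*dunpoda

Position 6: Tarevan has z, Ritun has d. Ritun preserves d here (none of its changes turn any other segment into d), so the proto-segment is *d.
Position 1: Tarevan has z, Ritun has d. Ritun preserves d here (none of its changes turn any other segment into d), so the proto-segment is *d.
Position 2: Tarevan has u, Ritun has o. Tarevan preserves u here (none of its changes turn any other segment into u), so the proto-segment is *u.
This points to *dunpoda. Verify forward in each daughter:
Tarevan: *dunpoda
  dunpoda → zunpoza   [unconditioned shift]
  zunpoza → zunpozo   [vowel merger]
  zunpozo (rule 3 does not apply)
  giving Tarevan zunpozo.
Ritun: *dunpoda > donpoda > donfoda  (by vowel merger, unconditioned shift)
No other proto-form is consistent with every reflex, so the reconstruction is *dunpoda.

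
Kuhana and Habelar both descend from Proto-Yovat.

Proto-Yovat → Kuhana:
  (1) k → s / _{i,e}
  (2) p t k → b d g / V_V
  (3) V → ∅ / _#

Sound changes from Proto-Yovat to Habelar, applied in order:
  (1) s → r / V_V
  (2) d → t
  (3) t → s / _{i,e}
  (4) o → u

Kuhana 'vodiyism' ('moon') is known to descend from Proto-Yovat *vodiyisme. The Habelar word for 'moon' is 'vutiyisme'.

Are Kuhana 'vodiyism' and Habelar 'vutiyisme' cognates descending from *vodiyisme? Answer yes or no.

Derive the expected Habelar reflex of *vodiyisme:
Habelar: *vodiyisme
  vodiyisme (rule 1 does not apply)
  vodiyisme → votiyisme   [unconditioned shift]
  votiyisme → vosiyisme   [palatalisation]
  vosiyisme → vusiyisme   [vowel merger]
  giving Habelar vusiyisme.
The regular Habelar reflex would be 'vusiyisme', but the attested form is 'vutiyisme'. The correspondence is irregular, so they are not cognates (the Habelar form has a different source).

no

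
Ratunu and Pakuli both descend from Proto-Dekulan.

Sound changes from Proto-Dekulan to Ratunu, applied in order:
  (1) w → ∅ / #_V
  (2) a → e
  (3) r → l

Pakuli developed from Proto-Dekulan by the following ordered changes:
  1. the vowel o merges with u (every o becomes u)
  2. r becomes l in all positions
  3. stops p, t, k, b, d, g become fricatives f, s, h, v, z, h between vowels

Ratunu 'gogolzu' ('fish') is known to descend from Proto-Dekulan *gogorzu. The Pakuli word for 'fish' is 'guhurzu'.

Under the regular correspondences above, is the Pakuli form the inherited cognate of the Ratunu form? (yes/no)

Derive the expected Pakuli reflex of *gogorzu:
Pakuli: start from *gogorzu.
  rule 1 (vowel merger): gogorzu → gugurzu
  rule 2 (unconditioned shift): gugurzu → gugulzu
  rule 3 (intervocalic lenition): gugulzu → guhulzu
  ⇒ Pakuli guhulzu
The regular Pakuli reflex would be 'guhulzu', but the attested form is 'guhurzu'. The correspondence is irregular, so they are not cognates (the Pakuli form has a different source).

no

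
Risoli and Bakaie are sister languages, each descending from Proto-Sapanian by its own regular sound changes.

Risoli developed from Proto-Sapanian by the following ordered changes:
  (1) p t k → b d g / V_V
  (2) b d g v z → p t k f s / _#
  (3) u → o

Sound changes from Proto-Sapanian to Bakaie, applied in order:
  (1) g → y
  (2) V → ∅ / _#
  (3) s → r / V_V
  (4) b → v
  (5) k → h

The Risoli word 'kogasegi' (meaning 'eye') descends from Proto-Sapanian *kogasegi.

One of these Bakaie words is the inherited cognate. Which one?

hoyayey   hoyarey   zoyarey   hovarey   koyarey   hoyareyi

Bakaie: *kogasegi
  kogasegi → koyaseyi   [unconditioned shift]
  koyaseyi → koyasey   [apocope]
  koyasey → koyarey   [rhotacism]
  koyarey (rule 4 does not apply)
  koyarey → hoyarey   [unconditioned shift]
  giving Bakaie hoyarey.

hoyarey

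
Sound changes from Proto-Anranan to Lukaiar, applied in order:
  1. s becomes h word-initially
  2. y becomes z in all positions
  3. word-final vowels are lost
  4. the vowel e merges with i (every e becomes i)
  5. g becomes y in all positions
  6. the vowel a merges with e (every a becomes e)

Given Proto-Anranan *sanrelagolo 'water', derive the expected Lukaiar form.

henrileyol

Lukaiar: start from *sanrelagolo.
  rule 1 (debuccalisation): sanrelagolo → hanrelagolo
  rule 2: no change — hanrelagolo
  rule 3 (apocope): hanrelagolo → hanrelagol
  rule 4 (vowel merger): hanrelagol → hanrilagol
  rule 5 (unconditioned shift): hanrilagol → hanrilayol
  rule 6 (vowel merger): hanrilayol → henrileyol
  ⇒ Lukaiar henrileyol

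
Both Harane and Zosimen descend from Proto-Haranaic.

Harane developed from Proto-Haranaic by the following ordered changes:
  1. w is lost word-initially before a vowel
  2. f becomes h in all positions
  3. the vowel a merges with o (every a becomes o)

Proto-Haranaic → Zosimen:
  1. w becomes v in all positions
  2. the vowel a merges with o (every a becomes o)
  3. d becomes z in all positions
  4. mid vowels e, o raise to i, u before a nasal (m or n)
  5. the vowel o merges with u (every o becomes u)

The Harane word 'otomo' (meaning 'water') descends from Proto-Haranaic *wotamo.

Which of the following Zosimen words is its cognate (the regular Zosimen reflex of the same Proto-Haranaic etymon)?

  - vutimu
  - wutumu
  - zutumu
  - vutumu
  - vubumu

vutumu

Zosimen: *wotamo
  wotamo → votamo   [unconditioned shift]
  votamo → votomo   [vowel merger]
  votomo (rule 3 does not apply)
  votomo → votumo   [pre-nasal raising]
  votumo → vutumu   [vowel merger]
  giving Zosimen vutumu.
Only 'vutumu' matches the regular Zosimen development of *wotamo.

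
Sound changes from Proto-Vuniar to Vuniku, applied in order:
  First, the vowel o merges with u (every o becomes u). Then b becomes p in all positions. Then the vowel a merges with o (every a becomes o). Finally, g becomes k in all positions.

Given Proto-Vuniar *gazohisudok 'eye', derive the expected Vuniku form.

kozuhisuduk

Vuniku: *gazohisudok > gazuhisuduk > gozuhisuduk > kozuhisuduk  (by vowel merger, vowel merger, unconditioned shift)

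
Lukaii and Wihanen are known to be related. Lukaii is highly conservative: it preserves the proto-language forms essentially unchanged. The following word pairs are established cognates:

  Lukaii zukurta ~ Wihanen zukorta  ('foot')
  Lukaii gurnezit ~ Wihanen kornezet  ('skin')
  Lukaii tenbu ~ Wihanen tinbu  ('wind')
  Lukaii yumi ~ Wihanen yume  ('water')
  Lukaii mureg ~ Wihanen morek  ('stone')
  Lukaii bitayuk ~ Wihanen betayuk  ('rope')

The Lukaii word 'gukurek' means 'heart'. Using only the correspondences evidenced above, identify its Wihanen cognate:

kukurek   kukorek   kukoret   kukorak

gurnezit ~ kornezet — Lukaii g corresponds to Wihanen k word-initially before a back vowel.
zukurta ~ zukorta, gurnezit ~ kornezet — Lukaii u corresponds to Wihanen o after a consonant, before r.
Applying these to Lukaii 'gukurek':
  gukurek → kukurek   (g→k word-initially before a back vowel)
  kukurek → kukorek   (u→o after a consonant, before r)
So the Wihanen cognate is 'kukorek'.

kukorek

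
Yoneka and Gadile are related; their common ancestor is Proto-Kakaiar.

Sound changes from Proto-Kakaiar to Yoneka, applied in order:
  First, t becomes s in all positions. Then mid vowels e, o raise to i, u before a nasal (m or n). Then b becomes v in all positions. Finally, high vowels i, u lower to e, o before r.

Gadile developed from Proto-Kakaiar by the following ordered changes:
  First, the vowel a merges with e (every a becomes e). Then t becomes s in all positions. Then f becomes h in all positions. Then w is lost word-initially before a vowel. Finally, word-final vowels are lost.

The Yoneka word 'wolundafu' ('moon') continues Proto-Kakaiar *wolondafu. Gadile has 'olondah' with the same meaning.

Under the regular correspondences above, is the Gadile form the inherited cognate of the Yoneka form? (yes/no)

no

Derive the expected Gadile reflex of *wolondafu:
Gadile: *wolondafu
  wolondafu → wolondefu   [vowel merger]
  wolondefu (rule 2 does not apply)
  wolondefu → wolondehu   [unconditioned shift]
  wolondehu → olondehu   [glide loss]
  olondehu → olondeh   [apocope]
  giving Gadile olondeh.
The regular Gadile reflex would be 'olondeh', but the attested form is 'olondah'. The correspondence is irregular, so they are not cognates (the Gadile form has a different source).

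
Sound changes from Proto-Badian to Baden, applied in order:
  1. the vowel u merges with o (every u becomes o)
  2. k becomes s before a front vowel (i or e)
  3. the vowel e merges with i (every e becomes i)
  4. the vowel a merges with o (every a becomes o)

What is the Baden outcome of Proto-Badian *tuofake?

Baden: start from *tuofake.
  rule 1 (vowel merger): tuofake → toofake
  rule 2 (palatalisation): toofake → toofase
  rule 3 (vowel merger): toofase → toofasi
  rule 4 (vowel merger): toofasi → toofosi
  ⇒ Baden toofosi

toofosi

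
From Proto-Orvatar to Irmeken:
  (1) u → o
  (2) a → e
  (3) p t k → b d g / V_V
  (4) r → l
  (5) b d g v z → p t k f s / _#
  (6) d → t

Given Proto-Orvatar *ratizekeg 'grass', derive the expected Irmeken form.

Irmeken: *ratizekeg
  ratizekeg (rule 1 does not apply)
  ratizekeg → retizekeg   [vowel merger]
  retizekeg → redizegeg   [intervocalic voicing]
  redizegeg → ledizegeg   [unconditioned shift]
  ledizegeg → ledizegek   [final devoicing]
  ledizegek → letizegek   [unconditioned shift]
  giving Irmeken letizegek.

letizegek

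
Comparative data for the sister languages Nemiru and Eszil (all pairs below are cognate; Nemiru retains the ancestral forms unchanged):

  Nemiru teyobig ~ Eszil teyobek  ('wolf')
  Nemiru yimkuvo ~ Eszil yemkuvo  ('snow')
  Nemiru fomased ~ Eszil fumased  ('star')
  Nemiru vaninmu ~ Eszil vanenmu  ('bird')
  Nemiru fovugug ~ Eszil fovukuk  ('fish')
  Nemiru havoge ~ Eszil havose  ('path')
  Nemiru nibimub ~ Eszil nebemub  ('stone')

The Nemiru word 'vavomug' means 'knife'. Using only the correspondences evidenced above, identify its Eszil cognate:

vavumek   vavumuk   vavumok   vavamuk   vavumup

vavumuk

fomased ~ fumased — Nemiru o corresponds to Eszil u after a consonant, before a nasal.
teyobig ~ teyobek, fovugug ~ fovukuk — Nemiru g corresponds to Eszil k word-finally.
Applying these to Nemiru 'vavomug':
  vavomug → vavumug   (o→u after a consonant, before a nasal)
  vavumug → vavumuk   (g→k word-finally)
So the Eszil cognate is 'vavumuk'.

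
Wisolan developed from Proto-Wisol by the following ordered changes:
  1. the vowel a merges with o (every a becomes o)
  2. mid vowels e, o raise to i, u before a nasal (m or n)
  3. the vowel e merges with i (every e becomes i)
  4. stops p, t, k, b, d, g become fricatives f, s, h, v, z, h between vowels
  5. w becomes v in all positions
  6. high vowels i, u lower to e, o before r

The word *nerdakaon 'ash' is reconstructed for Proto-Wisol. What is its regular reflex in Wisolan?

Wisolan: start from *nerdakaon.
  rule 1 (vowel merger): nerdakaon → nerdokoon
  rule 2 (pre-nasal raising): nerdokoon → nerdokoun
  rule 3 (vowel merger): nerdokoun → nirdokoun
  rule 4 (intervocalic lenition): nirdokoun → nirdohoun
  rule 5: no change — nirdohoun
  rule 6 (pre-rhotic lowering): nirdohoun → nerdohoun
  ⇒ Wisolan nerdohoun

nerdohoun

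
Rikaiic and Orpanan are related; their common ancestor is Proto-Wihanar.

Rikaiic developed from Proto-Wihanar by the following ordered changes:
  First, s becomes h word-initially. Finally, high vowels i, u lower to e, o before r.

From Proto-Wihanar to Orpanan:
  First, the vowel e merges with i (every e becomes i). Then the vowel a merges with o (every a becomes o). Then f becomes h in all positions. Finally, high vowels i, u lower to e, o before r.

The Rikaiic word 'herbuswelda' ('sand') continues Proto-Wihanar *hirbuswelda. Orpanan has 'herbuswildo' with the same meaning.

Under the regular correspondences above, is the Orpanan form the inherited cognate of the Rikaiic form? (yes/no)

yes

Derive the expected Orpanan reflex of *hirbuswelda:
Orpanan: *hirbuswelda > hirbuswilda > hirbuswildo > herbuswildo  (by vowel merger, vowel merger, pre-rhotic lowering)
Orpanan 'herbuswildo' matches the regular reflex exactly, so the pair is cognate.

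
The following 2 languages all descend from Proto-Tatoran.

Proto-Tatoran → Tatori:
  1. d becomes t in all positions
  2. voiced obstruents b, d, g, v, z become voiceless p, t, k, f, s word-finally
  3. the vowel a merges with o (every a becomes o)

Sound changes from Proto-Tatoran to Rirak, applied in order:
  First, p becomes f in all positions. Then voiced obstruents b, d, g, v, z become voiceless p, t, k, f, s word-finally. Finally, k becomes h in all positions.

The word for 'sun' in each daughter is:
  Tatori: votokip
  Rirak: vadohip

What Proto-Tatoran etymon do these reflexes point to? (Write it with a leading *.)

*vadokib

Position 7: Tatori has p, Rirak has p. In Rirak, p can only continue *b, so the proto-segment is *b.
Position 5: Tatori has k, Rirak has h. Taking the neighbouring segments as reconstructed: Tatori k can only go back to *k; Rirak h could go back to *k or *h — the one source consistent with every daughter is *k.
This points to *vadokib. Verify forward in each daughter:
Tatori: *vadokib > vatokib > vatokip > votokip  (by unconditioned shift, final devoicing, vowel merger)
Rirak: *vadokib
  vadokib (rule 1 does not apply)
  vadokib → vadokip   [final devoicing]
  vadokip → vadohip   [unconditioned shift]
  giving Rirak vadohip.
*vadokib is the unique common source.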